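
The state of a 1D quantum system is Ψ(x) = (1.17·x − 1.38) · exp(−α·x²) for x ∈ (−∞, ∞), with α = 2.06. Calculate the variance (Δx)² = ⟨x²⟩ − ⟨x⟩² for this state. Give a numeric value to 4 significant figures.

Compute ⟨x⟩ and ⟨x²⟩ separately, then (Δx)² = ⟨x²⟩ − ⟨x⟩².
Expand each integrand as polynomial × e^(−2αx²) and use ∫x^(2j)·e^(−2αx²) dx = (2j−1)!!/(4α)^j · √(π/(2α)), odd powers → 0; here √(π/(2α)) = 0.87323.
Normalization: ∫|Ψ|² dx = 1.8080.
⟨x⟩ = -0.18927 and ⟨x²⟩ = 0.14083.
(Δx)² = 0.14083 − (-0.18927)² = 0.10501.

0.1050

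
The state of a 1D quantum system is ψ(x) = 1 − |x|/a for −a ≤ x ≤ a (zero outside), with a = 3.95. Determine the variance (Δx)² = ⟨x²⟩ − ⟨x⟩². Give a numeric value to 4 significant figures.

Compute ⟨x⟩ and ⟨x²⟩ separately, then (Δx)² = ⟨x²⟩ − ⟨x⟩².
ψ is even, so ∫ over [−a, a] = 2∫₀ᵃ with ψ = 1 − x/a there: ∫₀ᵃ (1 − x/a)² dx = a/3, ∫₀ᵃ x²(1 − x/a)² dx = a³/30, ∫₀ᵃ x⁴(1 − x/a)² dx = a⁵/105.
Normalization: ∫|ψ|² dx = 2.6333.
⟨x⟩ = 0.0000 and ⟨x²⟩ = 1.5603.
(Δx)² = 1.5603 − (0.0000)² = 1.5603.

1.560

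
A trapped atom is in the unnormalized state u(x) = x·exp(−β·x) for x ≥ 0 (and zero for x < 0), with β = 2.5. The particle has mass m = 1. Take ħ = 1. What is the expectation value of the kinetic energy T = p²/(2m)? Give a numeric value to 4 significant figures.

3.125

T = −(ħ²/2m) d²/dx², so ⟨T⟩ = −(ħ²/2m) ∫ u*·u'' dx / ∫|u|² dx; with m = 1.
Differentiate x·exp(−β·x) with the product rule; every integrand then reduces to terms xʲ·e^(−2βx) on [0, ∞), with ∫₀^∞ xʲ·e^(−2βx) dx = j!/(2β)^(j+1).
State is unnormalized: ∫|u|² dx = 0.016000, and ∫u*·(−ħ²/2m · u'') dx = 0.050000, so ⟨T⟩ = 0.050000 / 0.016000.
⟨T⟩ = 3.1250.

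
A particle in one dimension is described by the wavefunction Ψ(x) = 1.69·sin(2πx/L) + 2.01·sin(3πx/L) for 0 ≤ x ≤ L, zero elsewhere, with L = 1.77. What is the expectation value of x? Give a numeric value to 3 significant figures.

⟨x⟩ = ∫ x·|Ψ|² dx / ∫|Ψ|² dx (integrals over the domain).
On 0 ≤ x ≤ L (j ≠ l): ∫sin²(jπx/L) dx = L/2, ∫sin(jπx/L)·sin(lπx/L) dx = 0; diagonal moments ∫x·sin²(jπx/L) dx = L²/4, ∫x²·sin²(jπx/L) dx = L³·(1/6 − 1/(4j²π²)); cross terms ∫x·sin(jπx/L)·sin(lπx/L) dx = 0 for j + l even and −4jlL²/(π²(j² − l²)²) for j + l odd, ∫x²·sin(jπx/L)·sin(lπx/L) dx = (−1)^(j+l)·4jlL³/(π²(j² − l²)²); higher powers the same way via product-to-sum and parts.
State is unnormalized: ∫|Ψ|² dx = 6.1031, and ∫Ψ*·x·Ψ dx = 3.3310, so ⟨x⟩ = 3.3310 / 6.1031.
⟨x⟩ = 0.54578.

0.546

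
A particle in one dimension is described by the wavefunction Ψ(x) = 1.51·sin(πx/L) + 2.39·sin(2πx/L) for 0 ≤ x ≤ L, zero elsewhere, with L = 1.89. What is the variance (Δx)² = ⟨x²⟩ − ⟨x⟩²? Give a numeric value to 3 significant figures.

0.119

Compute ⟨x⟩ and ⟨x²⟩ separately, then (Δx)² = ⟨x²⟩ − ⟨x⟩².
On 0 ≤ x ≤ L (j ≠ l): ∫sin²(jπx/L) dx = L/2, ∫sin(jπx/L)·sin(lπx/L) dx = 0; diagonal moments ∫x·sin²(jπx/L) dx = L²/4, ∫x²·sin²(jπx/L) dx = L³·(1/6 − 1/(4j²π²)); cross terms ∫x·sin(jπx/L)·sin(lπx/L) dx = 0 for j + l even and −4jlL²/(π²(j² − l²)²) for j + l odd, ∫x²·sin(jπx/L)·sin(lπx/L) dx = (−1)^(j+l)·4jlL³/(π²(j² − l²)²); higher powers the same way via product-to-sum and parts.
Normalization: ∫|Ψ|² dx = 7.5526.
⟨x⟩ = 0.63755 and ⟨x²⟩ = 0.52565.
(Δx)² = 0.52565 − (0.63755)² = 0.11919.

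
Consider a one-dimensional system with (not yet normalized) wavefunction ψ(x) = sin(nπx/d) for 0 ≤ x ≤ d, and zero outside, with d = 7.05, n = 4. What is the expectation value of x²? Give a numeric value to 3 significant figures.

16.4

⟨x²⟩ = ∫ x²·|ψ|² dx / ∫|ψ|² dx (integrals over the domain).
With sin²θ = (1 − cos2θ)/2 on 0 ≤ x ≤ d: ∫sin²(nπx/d) dx = d/2, ∫x·sin²(nπx/d) dx = d²/4, ∫x²·sin²(nπx/d) dx = d³·(1/6 − 1/(4n²π²)); higher powers xᵏ the same way, integrating xᵏ·cos(2nπx/d) by parts.
State is unnormalized: ∫|ψ|² dx = 3.5250, and ∫ψ*·x²·ψ dx = 57.846, so ⟨x²⟩ = 57.846 / 3.5250.
⟨x²⟩ = 16.410.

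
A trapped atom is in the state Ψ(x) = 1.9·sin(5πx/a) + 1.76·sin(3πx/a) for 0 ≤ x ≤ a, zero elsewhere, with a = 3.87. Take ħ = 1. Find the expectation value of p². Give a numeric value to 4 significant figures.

11.61

p² Ψ = −ħ² d²Ψ/dx²; ⟨p²⟩ = −ħ² ∫ Ψ*·Ψ'' dx / ∫|Ψ|² dx.
d²/dx² sin(jπx/a) = −(jπ/a)²·sin(jπx/a); on 0 ≤ x ≤ a, ∫sin²(jπx/a) dx = a/2 and ∫sin(jπx/a)·sin(lπx/a) dx = 0 for j ≠ l, so only diagonal terms survive in ∫|Ψ|² and ∫Ψ·Ψ″; ∫Ψ·Ψ′ dx = [Ψ²/2] between the walls = 0.
State is unnormalized: ∫|Ψ|² dx = 12.979, and ∫Ψ*·(−ħ² Ψ'') dx = 150.63, so ⟨p²⟩ = 150.63 / 12.979.
⟨p²⟩ = 11.606.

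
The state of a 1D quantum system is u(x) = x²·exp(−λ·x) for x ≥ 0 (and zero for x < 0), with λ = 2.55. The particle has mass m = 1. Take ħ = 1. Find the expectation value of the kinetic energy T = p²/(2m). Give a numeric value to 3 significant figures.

T = −(ħ²/2m) d²/dx², so ⟨T⟩ = −(ħ²/2m) ∫ u*·u'' dx / ∫|u|² dx; with m = 1.
Differentiate x²·exp(−λ·x) with the product rule; every integrand then reduces to terms xʲ·e^(−2λx) on [0, ∞), with ∫₀^∞ xʲ·e^(−2λx) dx = j!/(2λ)^(j+1).
State is unnormalized: ∫|u|² dx = 0.0069560, and ∫u*·(−ħ²/2m · u'') dx = 0.0075386, so ⟨T⟩ = 0.0075386 / 0.0069560.
⟨T⟩ = 1.0838.

1.08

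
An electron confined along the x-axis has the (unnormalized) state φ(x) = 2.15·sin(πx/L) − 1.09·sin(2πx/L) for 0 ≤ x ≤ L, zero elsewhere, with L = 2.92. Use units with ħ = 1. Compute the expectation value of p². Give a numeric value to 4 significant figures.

p² φ = −ħ² d²φ/dx²; ⟨p²⟩ = −ħ² ∫ φ*·φ'' dx / ∫|φ|² dx.
d²/dx² sin(jπx/L) = −(jπ/L)²·sin(jπx/L); on 0 ≤ x ≤ L, ∫sin²(jπx/L) dx = L/2 and ∫sin(jπx/L)·sin(lπx/L) dx = 0 for j ≠ l, so only diagonal terms survive in ∫|φ|² and ∫φ·φ″; ∫φ·φ′ dx = [φ²/2] between the walls = 0.
State is unnormalized: ∫|φ|² dx = 8.4835, and ∫φ*·(−ħ² φ'') dx = 15.844, so ⟨p²⟩ = 15.844 / 8.4835.
⟨p²⟩ = 1.8676.

1.868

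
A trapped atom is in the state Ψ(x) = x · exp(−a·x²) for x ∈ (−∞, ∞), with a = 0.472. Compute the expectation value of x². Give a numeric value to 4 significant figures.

⟨x²⟩ = ∫ x²·|Ψ|² dx / ∫|Ψ|² dx (integrals over the domain).
Expand each integrand as polynomial × e^(−2ax²) and use ∫x^(2j)·e^(−2ax²) dx = (2j−1)!!/(4a)^j · √(π/(2a)), odd powers → 0; here √(π/(2a)) = 1.8243.
State is unnormalized: ∫|Ψ|² dx = 0.96624, and ∫Ψ*·x²·Ψ dx = 1.5353, so ⟨x²⟩ = 1.5353 / 0.96624.
⟨x²⟩ = 1.5890.

1.589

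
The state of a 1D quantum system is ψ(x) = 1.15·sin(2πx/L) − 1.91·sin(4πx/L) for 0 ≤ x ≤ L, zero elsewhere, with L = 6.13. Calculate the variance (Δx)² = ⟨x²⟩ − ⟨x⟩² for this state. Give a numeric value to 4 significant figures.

Compute ⟨x⟩ and ⟨x²⟩ separately, then (Δx)² = ⟨x²⟩ − ⟨x⟩².
On 0 ≤ x ≤ L (j ≠ l): ∫sin²(jπx/L) dx = L/2, ∫sin(jπx/L)·sin(lπx/L) dx = 0; diagonal moments ∫x·sin²(jπx/L) dx = L²/4, ∫x²·sin²(jπx/L) dx = L³·(1/6 − 1/(4j²π²)); cross terms ∫x·sin(jπx/L)·sin(lπx/L) dx = 0 for j + l even and −4jlL²/(π²(j² − l²)²) for j + l odd, ∫x²·sin(jπx/L)·sin(lπx/L) dx = (−1)^(j+l)·4jlL³/(π²(j² − l²)²); higher powers the same way via product-to-sum and parts.
Normalization: ∫|ψ|² dx = 15.235.
⟨x⟩ = 3.0650 and ⟨x²⟩ = 10.816.
(Δx)² = 10.816 − (3.0650)² = 1.4219.

1.422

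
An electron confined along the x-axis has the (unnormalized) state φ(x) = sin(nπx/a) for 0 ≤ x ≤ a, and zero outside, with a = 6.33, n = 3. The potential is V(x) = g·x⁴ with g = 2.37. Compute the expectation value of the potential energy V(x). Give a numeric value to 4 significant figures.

718.9

⟨V⟩ = ∫ V(x)·|φ|² dx / ∫|φ|² dx.
With sin²θ = (1 − cos2θ)/2 on 0 ≤ x ≤ a: ∫sin²(nπx/a) dx = a/2, ∫x·sin²(nπx/a) dx = a²/4, ∫x²·sin²(nπx/a) dx = a³·(1/6 − 1/(4n²π²)); higher powers xᵏ the same way, integrating xᵏ·cos(2nπx/a) by parts.
State is unnormalized: ∫|φ|² dx = 3.1650, and ∫φ*·V(x)·φ dx = 2275.3, so ⟨V⟩ = 2275.3 / 3.1650.
⟨V⟩ = 718.90.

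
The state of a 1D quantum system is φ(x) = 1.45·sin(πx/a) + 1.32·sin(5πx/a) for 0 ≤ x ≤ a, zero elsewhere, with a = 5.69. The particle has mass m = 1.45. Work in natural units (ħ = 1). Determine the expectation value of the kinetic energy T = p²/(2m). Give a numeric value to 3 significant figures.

T = −(ħ²/2m) d²/dx², so ⟨T⟩ = −(ħ²/2m) ∫ φ*·φ'' dx / ∫|φ|² dx; with m = 1.45.
d²/dx² sin(jπx/a) = −(jπ/a)²·sin(jπx/a); on 0 ≤ x ≤ a, ∫sin²(jπx/a) dx = a/2 and ∫sin(jπx/a)·sin(lπx/a) dx = 0 for j ≠ l, so only diagonal terms survive in ∫|φ|² and ∫φ·φ″; ∫φ·φ′ dx = [φ²/2] between the walls = 0.
State is unnormalized: ∫|φ|² dx = 10.939, and ∫φ*·(−ħ²/2m · φ'') dx = 13.656, so ⟨T⟩ = 13.656 / 10.939.
⟨T⟩ = 1.2484.

1.25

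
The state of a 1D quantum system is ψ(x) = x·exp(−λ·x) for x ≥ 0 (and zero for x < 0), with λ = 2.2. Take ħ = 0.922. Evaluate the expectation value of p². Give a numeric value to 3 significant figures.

4.11

p² ψ = −ħ² d²ψ/dx²; ⟨p²⟩ = −ħ² ∫ ψ*·ψ'' dx / ∫|ψ|² dx.
Differentiate x·exp(−λ·x) with the product rule; every integrand then reduces to terms xʲ·e^(−2λx) on [0, ∞), with ∫₀^∞ xʲ·e^(−2λx) dx = j!/(2λ)^(j+1).
State is unnormalized: ∫|ψ|² dx = 0.023479, and ∫ψ*·(−ħ² ψ'') dx = 0.096600, so ⟨p²⟩ = 0.096600 / 0.023479.
⟨p²⟩ = 4.1144.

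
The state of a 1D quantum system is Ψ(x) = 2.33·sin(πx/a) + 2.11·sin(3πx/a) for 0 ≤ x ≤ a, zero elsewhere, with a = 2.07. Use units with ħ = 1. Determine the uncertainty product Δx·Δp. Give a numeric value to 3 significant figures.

2.03

Δx = √(⟨x²⟩−⟨x⟩²), Δp = √(⟨p²⟩−⟨p⟩²).
On 0 ≤ x ≤ a (j ≠ l): ∫sin²(jπx/a) dx = a/2, ∫sin(jπx/a)·sin(lπx/a) dx = 0; diagonal moments ∫x·sin²(jπx/a) dx = a²/4, ∫x²·sin²(jπx/a) dx = a³·(1/6 − 1/(4j²π²)); cross terms ∫x·sin(jπx/a)·sin(lπx/a) dx = 0 for j + l even and −4jla²/(π²(j² − l²)²) for j + l odd, ∫x²·sin(jπx/a)·sin(lπx/a) dx = (−1)^(j+l)·4jla³/(π²(j² − l²)²); higher powers the same way via product-to-sum and parts. d²/dx² sin(jπx/a) = −(jπ/a)²·sin(jπx/a); on 0 ≤ x ≤ a, ∫sin²(jπx/a) dx = a/2 and ∫sin(jπx/a)·sin(lπx/a) dx = 0 for j ≠ l, so only diagonal terms survive in ∫|Ψ|² and ∫Ψ·Ψ″; ∫Ψ·Ψ′ dx = [Ψ²/2] between the walls = 0.
Normalization: ∫|Ψ|² dx = 10.227.
⟨x⟩ = 1.0350, ⟨x²⟩ = 1.4602 ⇒ Δx = 0.62366.
⟨p⟩ = 0.0000, ⟨p²⟩ = 10.606 ⇒ Δp = 3.2567.
Δx·Δp = 2.0311.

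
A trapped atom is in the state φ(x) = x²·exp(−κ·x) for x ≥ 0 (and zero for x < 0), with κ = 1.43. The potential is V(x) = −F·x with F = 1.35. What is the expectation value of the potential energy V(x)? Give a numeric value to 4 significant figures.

⟨V⟩ = ∫ V(x)·|φ|² dx / ∫|φ|² dx.
Every integrand reduces to terms xʲ·e^(−2κx) on [0, ∞); use ∫₀^∞ xʲ·e^(−2κx) dx = j!/(2κ)^(j+1).
State is unnormalized: ∫|φ|² dx = 0.12542, and ∫φ*·V(x)·φ dx = -0.29602, so ⟨V⟩ = -0.29602 / 0.12542.
⟨V⟩ = -2.3601.

-2.360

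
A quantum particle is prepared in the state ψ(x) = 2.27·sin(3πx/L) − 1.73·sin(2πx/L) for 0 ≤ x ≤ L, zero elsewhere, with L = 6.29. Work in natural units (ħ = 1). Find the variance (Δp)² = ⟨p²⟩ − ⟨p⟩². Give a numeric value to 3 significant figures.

Compute ⟨p⟩ and ⟨p²⟩ separately; (Δp)² = ⟨p²⟩ − ⟨p⟩².
d²/dx² sin(jπx/L) = −(jπ/L)²·sin(jπx/L); on 0 ≤ x ≤ L, ∫sin²(jπx/L) dx = L/2 and ∫sin(jπx/L)·sin(lπx/L) dx = 0 for j ≠ l, so only diagonal terms survive in ∫|ψ|² and ∫ψ·ψ″; ∫ψ·ψ′ dx = [ψ²/2] between the walls = 0.
Normalization: ∫|ψ|² dx = 25.619.
⟨p⟩ = 0.0000 and ⟨p²⟩ = 1.7869.
(Δp)² = 1.7869 − (0.0000)² = 1.7869.

1.79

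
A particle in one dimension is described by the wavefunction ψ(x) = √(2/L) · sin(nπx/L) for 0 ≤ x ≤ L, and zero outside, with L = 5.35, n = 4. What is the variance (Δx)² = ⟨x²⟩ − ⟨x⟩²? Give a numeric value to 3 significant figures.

2.29

Compute ⟨x⟩ and ⟨x²⟩ separately, then (Δx)² = ⟨x²⟩ − ⟨x⟩².
With sin²θ = (1 − cos2θ)/2 on 0 ≤ x ≤ L: ∫sin²(nπx/L) dx = L/2, ∫x·sin²(nπx/L) dx = L²/4, ∫x²·sin²(nπx/L) dx = L³·(1/6 − 1/(4n²π²)); higher powers xᵏ the same way, integrating xᵏ·cos(2nπx/L) by parts.
⟨x⟩ = 2.6750 and ⟨x²⟩ = 9.4502.
(Δx)² = 9.4502 − (2.6750)² = 2.2946.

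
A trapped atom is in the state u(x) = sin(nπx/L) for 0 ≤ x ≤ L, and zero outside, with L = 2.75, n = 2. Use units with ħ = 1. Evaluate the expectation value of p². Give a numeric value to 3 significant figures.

5.22

p² u = −ħ² d²u/dx²; ⟨p²⟩ = −ħ² ∫ u*·u'' dx / ∫|u|² dx.
d/dx sin(nπx/L) = (nπ/L)·cos(nπx/L) and d²/dx² sin(nπx/L) = −(nπ/L)²·sin(nπx/L); on 0 ≤ x ≤ L, ∫sin²(nπx/L) dx = L/2 and ∫sin(nπx/L)·cos(nπx/L) dx = 0.
State is unnormalized: ∫|u|² dx = 1.3750, and ∫u*·(−ħ² u'') dx = 7.1779, so ⟨p²⟩ = 7.1779 / 1.3750.
⟨p²⟩ = 5.2203.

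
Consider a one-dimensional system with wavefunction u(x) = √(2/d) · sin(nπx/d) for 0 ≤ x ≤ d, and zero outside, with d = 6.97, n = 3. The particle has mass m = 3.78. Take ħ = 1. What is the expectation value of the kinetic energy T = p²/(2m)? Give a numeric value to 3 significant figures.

T = −(ħ²/2m) d²/dx², so ⟨T⟩ = −(ħ²/2m) ∫ u*·u'' dx; with m = 3.78.
d/dx sin(nπx/d) = (nπ/d)·cos(nπx/d) and d²/dx² sin(nπx/d) = −(nπ/d)²·sin(nπx/d); on 0 ≤ x ≤ d, ∫sin²(nπx/d) dx = d/2 and ∫sin(nπx/d)·cos(nπx/d) dx = 0.
⟨T⟩ = 0.24185.

0.242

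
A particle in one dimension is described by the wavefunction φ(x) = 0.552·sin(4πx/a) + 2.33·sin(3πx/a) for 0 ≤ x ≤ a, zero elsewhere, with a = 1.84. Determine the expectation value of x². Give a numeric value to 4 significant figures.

0.8084

⟨x²⟩ = ∫ x²·|φ|² dx / ∫|φ|² dx (integrals over the domain).
On 0 ≤ x ≤ a (j ≠ l): ∫sin²(jπx/a) dx = a/2, ∫sin(jπx/a)·sin(lπx/a) dx = 0; diagonal moments ∫x·sin²(jπx/a) dx = a²/4, ∫x²·sin²(jπx/a) dx = a³·(1/6 − 1/(4j²π²)); cross terms ∫x·sin(jπx/a)·sin(lπx/a) dx = 0 for j + l even and −4jla²/(π²(j² − l²)²) for j + l odd, ∫x²·sin(jπx/a)·sin(lπx/a) dx = (−1)^(j+l)·4jla³/(π²(j² − l²)²); higher powers the same way via product-to-sum and parts.
State is unnormalized: ∫|φ|² dx = 5.2749, and ∫φ*·x²·φ dx = 4.2643, so ⟨x²⟩ = 4.2643 / 5.2749.
⟨x²⟩ = 0.80840.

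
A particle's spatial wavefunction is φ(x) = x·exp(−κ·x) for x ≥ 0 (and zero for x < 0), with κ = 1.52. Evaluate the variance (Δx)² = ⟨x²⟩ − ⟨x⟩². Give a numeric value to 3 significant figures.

0.325

Compute ⟨x⟩ and ⟨x²⟩ separately, then (Δx)² = ⟨x²⟩ − ⟨x⟩².
Every integrand reduces to terms xʲ·e^(−2κx) on [0, ∞); use ∫₀^∞ xʲ·e^(−2κx) dx = j!/(2κ)^(j+1).
Normalization: ∫|φ|² dx = 0.071188.
⟨x⟩ = 0.98684 and ⟨x²⟩ = 1.2985.
(Δx)² = 1.2985 − (0.98684)² = 0.32462.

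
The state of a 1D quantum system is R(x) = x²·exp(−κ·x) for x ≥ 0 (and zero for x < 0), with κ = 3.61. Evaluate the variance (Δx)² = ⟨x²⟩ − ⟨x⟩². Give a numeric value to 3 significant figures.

0.0959

Compute ⟨x⟩ and ⟨x²⟩ separately, then (Δx)² = ⟨x²⟩ − ⟨x⟩².
Every integrand reduces to terms xʲ·e^(−2κx) on [0, ∞); use ∫₀^∞ xʲ·e^(−2κx) dx = j!/(2κ)^(j+1).
Normalization: ∫|R|² dx = 0.0012233.
⟨x⟩ = 0.69252 and ⟨x²⟩ = 0.57550.
(Δx)² = 0.57550 − (0.69252)² = 0.095917.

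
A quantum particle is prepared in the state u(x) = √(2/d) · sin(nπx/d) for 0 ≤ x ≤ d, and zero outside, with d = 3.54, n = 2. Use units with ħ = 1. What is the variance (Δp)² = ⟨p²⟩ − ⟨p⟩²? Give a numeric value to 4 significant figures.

3.150

Compute ⟨p⟩ and ⟨p²⟩ separately; (Δp)² = ⟨p²⟩ − ⟨p⟩².
d/dx sin(nπx/d) = (nπ/d)·cos(nπx/d) and d²/dx² sin(nπx/d) = −(nπ/d)²·sin(nπx/d); on 0 ≤ x ≤ d, ∫sin²(nπx/d) dx = d/2 and ∫sin(nπx/d)·cos(nπx/d) dx = 0.
⟨p⟩ = 0.0000 and ⟨p²⟩ = 3.1503.
(Δp)² = 3.1503 − (0.0000)² = 3.1503.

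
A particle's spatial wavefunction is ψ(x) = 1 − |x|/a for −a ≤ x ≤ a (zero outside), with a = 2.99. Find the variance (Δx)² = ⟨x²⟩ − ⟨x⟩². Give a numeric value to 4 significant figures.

Compute ⟨x⟩ and ⟨x²⟩ separately, then (Δx)² = ⟨x²⟩ − ⟨x⟩².
ψ is even, so ∫ over [−a, a] = 2∫₀ᵃ with ψ = 1 − x/a there: ∫₀ᵃ (1 − x/a)² dx = a/3, ∫₀ᵃ x²(1 − x/a)² dx = a³/30, ∫₀ᵃ x⁴(1 − x/a)² dx = a⁵/105.
Normalization: ∫|ψ|² dx = 1.9933.
⟨x⟩ = 0.0000 and ⟨x²⟩ = 0.89401.
(Δx)² = 0.89401 − (0.0000)² = 0.89401.

0.8940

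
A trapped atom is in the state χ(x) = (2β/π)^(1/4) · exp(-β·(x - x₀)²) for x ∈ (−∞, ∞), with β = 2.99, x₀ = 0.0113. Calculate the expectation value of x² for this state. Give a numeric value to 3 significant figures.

0.0837

⟨x²⟩ = ∫ x²·|χ|² dx (integrals over the domain).
Gaussian moments (u = x − x₀): ∫u^(2j)·e^(−2βu²) du = (2j−1)!!/(4β)^j · √(π/(2β)), odd powers integrate to 0; here √(π/(2β)) = 0.72481.
⟨x²⟩ = 0.083740.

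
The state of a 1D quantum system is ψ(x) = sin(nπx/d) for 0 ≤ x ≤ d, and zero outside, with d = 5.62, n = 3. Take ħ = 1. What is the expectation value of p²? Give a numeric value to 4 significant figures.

2.812

p² ψ = −ħ² d²ψ/dx²; ⟨p²⟩ = −ħ² ∫ ψ*·ψ'' dx / ∫|ψ|² dx.
d/dx sin(nπx/d) = (nπ/d)·cos(nπx/d) and d²/dx² sin(nπx/d) = −(nπ/d)²·sin(nπx/d); on 0 ≤ x ≤ d, ∫sin²(nπx/d) dx = d/2 and ∫sin(nπx/d)·cos(nπx/d) dx = 0.
State is unnormalized: ∫|ψ|² dx = 2.8100, and ∫ψ*·(−ħ² ψ'') dx = 7.9027, so ⟨p²⟩ = 7.9027 / 2.8100.
⟨p²⟩ = 2.8124.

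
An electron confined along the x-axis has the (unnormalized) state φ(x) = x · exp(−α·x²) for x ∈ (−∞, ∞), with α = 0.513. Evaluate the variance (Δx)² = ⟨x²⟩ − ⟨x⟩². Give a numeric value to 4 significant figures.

1.462

Compute ⟨x⟩ and ⟨x²⟩ separately, then (Δx)² = ⟨x²⟩ − ⟨x⟩².
Expand each integrand as polynomial × e^(−2αx²) and use ∫x^(2j)·e^(−2αx²) dx = (2j−1)!!/(4α)^j · √(π/(2α)), odd powers → 0; here √(π/(2α)) = 1.7499.
Normalization: ∫|φ|² dx = 0.85275.
⟨x⟩ = 0.0000 and ⟨x²⟩ = 1.4620.
(Δx)² = 1.4620 − (0.0000)² = 1.4620.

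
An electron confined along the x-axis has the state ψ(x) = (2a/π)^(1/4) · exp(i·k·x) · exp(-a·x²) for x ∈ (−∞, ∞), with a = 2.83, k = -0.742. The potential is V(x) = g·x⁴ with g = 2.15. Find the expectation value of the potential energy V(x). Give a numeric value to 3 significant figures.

⟨V⟩ = ∫ V(x)·|ψ|² dx.
Gaussian moments: ∫x^(2j)·e^(−2ax²) dx = (2j−1)!!/(4a)^j · √(π/(2a)), odd powers integrate to 0; here √(π/(2a)) = 0.74502.
⟨V⟩ = 0.050335.

0.0503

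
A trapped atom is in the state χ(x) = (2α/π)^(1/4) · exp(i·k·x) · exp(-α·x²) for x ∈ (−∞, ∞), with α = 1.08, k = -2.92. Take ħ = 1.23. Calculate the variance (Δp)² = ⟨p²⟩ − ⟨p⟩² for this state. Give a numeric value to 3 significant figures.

Compute ⟨p⟩ and ⟨p²⟩ separately; (Δp)² = ⟨p²⟩ − ⟨p⟩².
Gaussian moments: ∫x^(2j)·e^(−2αx²) dx = (2j−1)!!/(4α)^j · √(π/(2α)), odd powers integrate to 0; here √(π/(2α)) = 1.2060. Derivatives: χ′ = (ik − 2αx)·χ, χ″ = ((ik − 2αx)² − 2α)·χ; the odd-in-x pieces drop out.
⟨p⟩ = -3.5916 and ⟨p²⟩ = 14.534.
(Δp)² = 14.534 − (-3.5916)² = 1.6339.

1.63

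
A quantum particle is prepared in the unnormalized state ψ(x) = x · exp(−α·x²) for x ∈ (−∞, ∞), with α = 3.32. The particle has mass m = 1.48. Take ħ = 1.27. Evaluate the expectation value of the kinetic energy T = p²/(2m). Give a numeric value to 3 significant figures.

T = −(ħ²/2m) d²/dx², so ⟨T⟩ = −(ħ²/2m) ∫ ψ*·ψ'' dx / ∫|ψ|² dx; with m = 1.48.
Expand each integrand as polynomial × e^(−2αx²) and use ∫x^(2j)·e^(−2αx²) dx = (2j−1)!!/(4α)^j · √(π/(2α)), odd powers → 0; here √(π/(2α)) = 0.68785. Differentiate with the product rule, d/dx e^(−αx²) = −2αx·e^(−αx²).
State is unnormalized: ∫|ψ|² dx = 0.051796, and ∫ψ*·(−ħ²/2m · ψ'') dx = 0.28110, so ⟨T⟩ = 0.28110 / 0.051796.
⟨T⟩ = 5.4272.

5.43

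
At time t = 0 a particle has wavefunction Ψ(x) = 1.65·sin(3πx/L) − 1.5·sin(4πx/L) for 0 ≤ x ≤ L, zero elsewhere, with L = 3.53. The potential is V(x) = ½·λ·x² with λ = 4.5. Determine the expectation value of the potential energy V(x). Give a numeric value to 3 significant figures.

⟨V⟩ = ∫ V(x)·|Ψ|² dx / ∫|Ψ|² dx.
On 0 ≤ x ≤ L (j ≠ l): ∫sin²(jπx/L) dx = L/2, ∫sin(jπx/L)·sin(lπx/L) dx = 0; diagonal moments ∫x·sin²(jπx/L) dx = L²/4, ∫x²·sin²(jπx/L) dx = L³·(1/6 − 1/(4j²π²)); cross terms ∫x·sin(jπx/L)·sin(lπx/L) dx = 0 for j + l even and −4jlL²/(π²(j² − l²)²) for j + l odd, ∫x²·sin(jπx/L)·sin(lπx/L) dx = (−1)^(j+l)·4jlL³/(π²(j² − l²)²); higher powers the same way via product-to-sum and parts.
State is unnormalized: ∫|Ψ|² dx = 8.7765, and ∫Ψ*·V(x)·Ψ dx = 129.54, so ⟨V⟩ = 129.54 / 8.7765.
⟨V⟩ = 14.759.

14.8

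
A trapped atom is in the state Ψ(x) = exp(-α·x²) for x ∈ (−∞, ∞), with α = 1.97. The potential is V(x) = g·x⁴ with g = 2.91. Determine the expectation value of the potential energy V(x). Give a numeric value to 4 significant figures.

⟨V⟩ = ∫ V(x)·|Ψ|² dx / ∫|Ψ|² dx.
Gaussian moments: ∫x^(2j)·e^(−2αx²) dx = (2j−1)!!/(4α)^j · √(π/(2α)), odd powers integrate to 0; here √(π/(2α)) = 0.89295.
State is unnormalized: ∫|Ψ|² dx = 0.89295, and ∫Ψ*·V(x)·Ψ dx = 0.12554, so ⟨V⟩ = 0.12554 / 0.89295.
⟨V⟩ = 0.14059.

0.1406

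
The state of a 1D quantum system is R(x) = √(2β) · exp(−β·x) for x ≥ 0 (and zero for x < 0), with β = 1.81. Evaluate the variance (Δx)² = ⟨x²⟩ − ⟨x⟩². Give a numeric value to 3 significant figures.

0.0763

Compute ⟨x⟩ and ⟨x²⟩ separately, then (Δx)² = ⟨x²⟩ − ⟨x⟩².
Every integrand reduces to terms xʲ·e^(−2βx) on [0, ∞); use ∫₀^∞ xʲ·e^(−2βx) dx = j!/(2β)^(j+1).
⟨x⟩ = 0.27624 and ⟨x²⟩ = 0.15262.
(Δx)² = 0.15262 − (0.27624)² = 0.076310.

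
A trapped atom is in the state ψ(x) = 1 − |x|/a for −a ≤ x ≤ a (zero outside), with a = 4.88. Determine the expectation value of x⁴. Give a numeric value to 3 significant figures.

16.2

⟨x⁴⟩ = ∫ x⁴·|ψ|² dx / ∫|ψ|² dx (integrals over the domain).
ψ is even, so ∫ over [−a, a] = 2∫₀ᵃ with ψ = 1 − x/a there: ∫₀ᵃ (1 − x/a)² dx = a/3, ∫₀ᵃ x²(1 − x/a)² dx = a³/30, ∫₀ᵃ x⁴(1 − x/a)² dx = a⁵/105.
State is unnormalized: ∫|ψ|² dx = 3.2533, and ∫ψ*·x⁴·ψ dx = 52.716, so ⟨x⁴⟩ = 52.716 / 3.2533.
⟨x⁴⟩ = 16.204.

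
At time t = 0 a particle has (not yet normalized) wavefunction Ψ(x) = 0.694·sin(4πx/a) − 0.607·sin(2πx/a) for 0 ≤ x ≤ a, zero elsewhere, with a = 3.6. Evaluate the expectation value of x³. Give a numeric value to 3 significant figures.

8.03

⟨x³⟩ = ∫ x³·|Ψ|² dx / ∫|Ψ|² dx (integrals over the domain).
On 0 ≤ x ≤ a (j ≠ l): ∫sin²(jπx/a) dx = a/2, ∫sin(jπx/a)·sin(lπx/a) dx = 0; diagonal moments ∫x·sin²(jπx/a) dx = a²/4, ∫x²·sin²(jπx/a) dx = a³·(1/6 − 1/(4j²π²)); cross terms ∫x·sin(jπx/a)·sin(lπx/a) dx = 0 for j + l even and −4jla²/(π²(j² − l²)²) for j + l odd, ∫x²·sin(jπx/a)·sin(lπx/a) dx = (−1)^(j+l)·4jla³/(π²(j² − l²)²); higher powers the same way via product-to-sum and parts.
State is unnormalized: ∫|Ψ|² dx = 1.5302, and ∫Ψ*·x³·Ψ dx = 12.288, so ⟨x³⟩ = 12.288 / 1.5302.
⟨x³⟩ = 8.0308.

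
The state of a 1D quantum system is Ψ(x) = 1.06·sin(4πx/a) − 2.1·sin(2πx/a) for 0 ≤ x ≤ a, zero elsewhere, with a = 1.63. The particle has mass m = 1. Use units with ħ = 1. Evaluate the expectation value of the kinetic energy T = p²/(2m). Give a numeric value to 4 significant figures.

T = −(ħ²/2m) d²/dx², so ⟨T⟩ = −(ħ²/2m) ∫ Ψ*·Ψ'' dx / ∫|Ψ|² dx; with m = 1.
d²/dx² sin(jπx/a) = −(jπ/a)²·sin(jπx/a); on 0 ≤ x ≤ a, ∫sin²(jπx/a) dx = a/2 and ∫sin(jπx/a)·sin(lπx/a) dx = 0 for j ≠ l, so only diagonal terms survive in ∫|Ψ|² and ∫Ψ·Ψ″; ∫Ψ·Ψ′ dx = [Ψ²/2] between the walls = 0.
State is unnormalized: ∫|Ψ|² dx = 4.5099, and ∫Ψ*·(−ħ²/2m · Ψ'') dx = 53.916, so ⟨T⟩ = 53.916 / 4.5099.
⟨T⟩ = 11.955.

11.96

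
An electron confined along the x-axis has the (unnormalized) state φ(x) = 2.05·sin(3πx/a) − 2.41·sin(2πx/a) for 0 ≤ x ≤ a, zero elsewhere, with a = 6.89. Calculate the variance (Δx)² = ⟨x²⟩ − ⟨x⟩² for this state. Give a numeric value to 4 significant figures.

1.745

Compute ⟨x⟩ and ⟨x²⟩ separately, then (Δx)² = ⟨x²⟩ − ⟨x⟩².
On 0 ≤ x ≤ a (j ≠ l): ∫sin²(jπx/a) dx = a/2, ∫sin(jπx/a)·sin(lπx/a) dx = 0; diagonal moments ∫x·sin²(jπx/a) dx = a²/4, ∫x²·sin²(jπx/a) dx = a³·(1/6 − 1/(4j²π²)); cross terms ∫x·sin(jπx/a)·sin(lπx/a) dx = 0 for j + l even and −4jla²/(π²(j² − l²)²) for j + l odd, ∫x²·sin(jπx/a)·sin(lπx/a) dx = (−1)^(j+l)·4jla³/(π²(j² − l²)²); higher powers the same way via product-to-sum and parts.
Normalization: ∫|φ|² dx = 34.487.
⟨x⟩ = 4.7680 and ⟨x²⟩ = 24.479.
(Δx)² = 24.479 − (4.7680)² = 1.7446.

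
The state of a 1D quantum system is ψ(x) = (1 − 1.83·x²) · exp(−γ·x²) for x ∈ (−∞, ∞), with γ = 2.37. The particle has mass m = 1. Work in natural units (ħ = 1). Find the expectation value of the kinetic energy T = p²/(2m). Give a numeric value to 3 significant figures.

T = −(ħ²/2m) d²/dx², so ⟨T⟩ = −(ħ²/2m) ∫ ψ*·ψ'' dx / ∫|ψ|² dx; with m = 1.
Expand each integrand as polynomial × e^(−2γx²) and use ∫x^(2j)·e^(−2γx²) dx = (2j−1)!!/(4γ)^j · √(π/(2γ)), odd powers → 0; here √(π/(2γ)) = 0.81412. Differentiate with the product rule, d/dx e^(−γx²) = −2γx·e^(−γx²).
State is unnormalized: ∫|ψ|² dx = 0.59082, and ∫ψ*·(−ħ²/2m · ψ'') dx = 1.5888, so ⟨T⟩ = 1.5888 / 0.59082.
⟨T⟩ = 2.6892.

2.69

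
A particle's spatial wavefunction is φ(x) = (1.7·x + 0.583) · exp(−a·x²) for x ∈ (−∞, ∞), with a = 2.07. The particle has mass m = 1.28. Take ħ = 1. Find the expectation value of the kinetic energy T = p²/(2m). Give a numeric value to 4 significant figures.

1.628

T = −(ħ²/2m) d²/dx², so ⟨T⟩ = −(ħ²/2m) ∫ φ*·φ'' dx / ∫|φ|² dx; with m = 1.28.
Expand each integrand as polynomial × e^(−2ax²) and use ∫x^(2j)·e^(−2ax²) dx = (2j−1)!!/(4a)^j · √(π/(2a)), odd powers → 0; here √(π/(2a)) = 0.87111. Differentiate with the product rule, d/dx e^(−ax²) = −2ax·e^(−ax²).
State is unnormalized: ∫|φ|² dx = 0.60013, and ∫φ*·(−ħ²/2m · φ'') dx = 0.97696, so ⟨T⟩ = 0.97696 / 0.60013.
⟨T⟩ = 1.6279.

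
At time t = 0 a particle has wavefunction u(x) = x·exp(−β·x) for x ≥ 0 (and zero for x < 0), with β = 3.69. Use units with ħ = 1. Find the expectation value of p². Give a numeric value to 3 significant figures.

p² u = −ħ² d²u/dx²; ⟨p²⟩ = −ħ² ∫ u*·u'' dx / ∫|u|² dx.
Differentiate x·exp(−β·x) with the product rule; every integrand then reduces to terms xʲ·e^(−2βx) on [0, ∞), with ∫₀^∞ xʲ·e^(−2βx) dx = j!/(2β)^(j+1).
State is unnormalized: ∫|u|² dx = 0.0049758, and ∫u*·(−ħ² u'') dx = 0.067751, so ⟨p²⟩ = 0.067751 / 0.0049758.
⟨p²⟩ = 13.616.

13.6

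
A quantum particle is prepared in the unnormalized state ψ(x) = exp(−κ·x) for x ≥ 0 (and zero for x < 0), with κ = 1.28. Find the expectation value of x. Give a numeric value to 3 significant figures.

⟨x⟩ = ∫ x·|ψ|² dx / ∫|ψ|² dx (integrals over the domain).
Every integrand reduces to terms xʲ·e^(−2κx) on [0, ∞); use ∫₀^∞ xʲ·e^(−2κx) dx = j!/(2κ)^(j+1).
State is unnormalized: ∫|ψ|² dx = 0.39063, and ∫ψ*·x·ψ dx = 0.15259, so ⟨x⟩ = 0.15259 / 0.39063.
⟨x⟩ = 0.39063.

0.391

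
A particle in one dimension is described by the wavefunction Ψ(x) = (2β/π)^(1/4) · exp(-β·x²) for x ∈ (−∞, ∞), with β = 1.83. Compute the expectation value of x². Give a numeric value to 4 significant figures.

⟨x²⟩ = ∫ x²·|Ψ|² dx (integrals over the domain).
Gaussian moments: ∫x^(2j)·e^(−2βx²) dx = (2j−1)!!/(4β)^j · √(π/(2β)), odd powers integrate to 0; here √(π/(2β)) = 0.92648.
⟨x²⟩ = 0.13661.

0.1366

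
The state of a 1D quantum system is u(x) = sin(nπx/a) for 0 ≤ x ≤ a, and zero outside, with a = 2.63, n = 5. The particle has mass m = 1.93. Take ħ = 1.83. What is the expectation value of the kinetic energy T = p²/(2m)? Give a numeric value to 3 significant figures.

30.9

T = −(ħ²/2m) d²/dx², so ⟨T⟩ = −(ħ²/2m) ∫ u*·u'' dx / ∫|u|² dx; with m = 1.93.
d/dx sin(nπx/a) = (nπ/a)·cos(nπx/a) and d²/dx² sin(nπx/a) = −(nπ/a)²·sin(nπx/a); on 0 ≤ x ≤ a, ∫sin²(nπx/a) dx = a/2 and ∫sin(nπx/a)·cos(nπx/a) dx = 0.
State is unnormalized: ∫|u|² dx = 1.3150, and ∫u*·(−ħ²/2m · u'') dx = 40.698, so ⟨T⟩ = 40.698 / 1.3150.
⟨T⟩ = 30.949.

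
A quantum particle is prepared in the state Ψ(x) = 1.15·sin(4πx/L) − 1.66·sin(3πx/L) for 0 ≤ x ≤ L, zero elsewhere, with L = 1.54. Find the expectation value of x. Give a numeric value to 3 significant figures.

⟨x⟩ = ∫ x·|Ψ|² dx / ∫|Ψ|² dx (integrals over the domain).
On 0 ≤ x ≤ L (j ≠ l): ∫sin²(jπx/L) dx = L/2, ∫sin(jπx/L)·sin(lπx/L) dx = 0; diagonal moments ∫x·sin²(jπx/L) dx = L²/4, ∫x²·sin²(jπx/L) dx = L³·(1/6 − 1/(4j²π²)); cross terms ∫x·sin(jπx/L)·sin(lπx/L) dx = 0 for j + l even and −4jlL²/(π²(j² − l²)²) for j + l odd, ∫x²·sin(jπx/L)·sin(lπx/L) dx = (−1)^(j+l)·4jlL³/(π²(j² − l²)²); higher powers the same way via product-to-sum and parts.
State is unnormalized: ∫|Ψ|² dx = 3.1401, and ∫Ψ*·x·Ψ dx = 3.3166, so ⟨x⟩ = 3.3166 / 3.1401.
⟨x⟩ = 1.0562.

1.06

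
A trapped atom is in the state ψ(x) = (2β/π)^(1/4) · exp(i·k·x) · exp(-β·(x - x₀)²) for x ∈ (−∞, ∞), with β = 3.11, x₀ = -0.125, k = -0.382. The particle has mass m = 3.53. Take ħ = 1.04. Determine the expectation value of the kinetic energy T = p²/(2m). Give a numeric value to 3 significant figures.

0.499

T = −(ħ²/2m) d²/dx², so ⟨T⟩ = −(ħ²/2m) ∫ ψ*·ψ'' dx; with m = 3.53.
Gaussian moments (u = x − x₀): ∫u^(2j)·e^(−2βu²) du = (2j−1)!!/(4β)^j · √(π/(2β)), odd powers integrate to 0; here √(π/(2β)) = 0.71069. Derivatives: ψ′ = (ik − 2βu)·ψ, ψ″ = ((ik − 2βu)² − 2β)·ψ; the odd-in-u pieces drop out.
⟨T⟩ = 0.49881.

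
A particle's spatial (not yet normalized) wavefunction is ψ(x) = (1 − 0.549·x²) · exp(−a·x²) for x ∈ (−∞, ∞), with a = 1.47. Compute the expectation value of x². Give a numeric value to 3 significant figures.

⟨x²⟩ = ∫ x²·|ψ|² dx / ∫|ψ|² dx (integrals over the domain).
Expand each integrand as polynomial × e^(−2ax²) and use ∫x^(2j)·e^(−2ax²) dx = (2j−1)!!/(4a)^j · √(π/(2a)), odd powers → 0; here √(π/(2a)) = 1.0337.
State is unnormalized: ∫|ψ|² dx = 0.86772, and ∫ψ*·x²·ψ dx = 0.10031, so ⟨x²⟩ = 0.10031 / 0.86772.
⟨x²⟩ = 0.11560.

0.116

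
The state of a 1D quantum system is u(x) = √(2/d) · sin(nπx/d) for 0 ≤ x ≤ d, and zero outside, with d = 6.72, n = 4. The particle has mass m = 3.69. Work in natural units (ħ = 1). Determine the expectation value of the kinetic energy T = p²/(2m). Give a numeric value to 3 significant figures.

T = −(ħ²/2m) d²/dx², so ⟨T⟩ = −(ħ²/2m) ∫ u*·u'' dx; with m = 3.69.
d/dx sin(nπx/d) = (nπ/d)·cos(nπx/d) and d²/dx² sin(nπx/d) = −(nπ/d)²·sin(nπx/d); on 0 ≤ x ≤ d, ∫sin²(nπx/d) dx = d/2 and ∫sin(nπx/d)·cos(nπx/d) dx = 0.
⟨T⟩ = 0.47383.

0.474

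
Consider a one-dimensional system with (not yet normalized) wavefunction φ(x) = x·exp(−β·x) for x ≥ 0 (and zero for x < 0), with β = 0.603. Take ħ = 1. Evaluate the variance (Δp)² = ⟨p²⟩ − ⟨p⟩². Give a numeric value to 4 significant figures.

Compute ⟨p⟩ and ⟨p²⟩ separately; (Δp)² = ⟨p²⟩ − ⟨p⟩².
Differentiate x·exp(−β·x) with the product rule; every integrand then reduces to terms xʲ·e^(−2βx) on [0, ∞), with ∫₀^∞ xʲ·e^(−2βx) dx = j!/(2β)^(j+1).
Normalization: ∫|φ|² dx = 1.1402.
⟨p⟩ = 0.0000 and ⟨p²⟩ = 0.36361.
(Δp)² = 0.36361 − (0.0000)² = 0.36361.

0.3636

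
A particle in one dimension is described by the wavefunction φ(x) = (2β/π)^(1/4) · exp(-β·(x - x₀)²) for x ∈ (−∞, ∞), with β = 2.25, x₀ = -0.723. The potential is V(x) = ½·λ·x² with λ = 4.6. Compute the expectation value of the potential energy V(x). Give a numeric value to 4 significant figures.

⟨V⟩ = ∫ V(x)·|φ|² dx.
Gaussian moments (u = x − x₀): ∫u^(2j)·e^(−2βu²) du = (2j−1)!!/(4β)^j · √(π/(2β)), odd powers integrate to 0; here √(π/(2β)) = 0.83554.
⟨V⟩ = 1.4578.

1.458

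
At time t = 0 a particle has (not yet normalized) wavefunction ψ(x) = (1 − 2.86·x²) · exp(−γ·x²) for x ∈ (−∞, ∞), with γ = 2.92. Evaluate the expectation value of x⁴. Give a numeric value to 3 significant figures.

0.0207

⟨x⁴⟩ = ∫ x⁴·|ψ|² dx / ∫|ψ|² dx (integrals over the domain).
Expand each integrand as polynomial × e^(−2γx²) and use ∫x^(2j)·e^(−2γx²) dx = (2j−1)!!/(4γ)^j · √(π/(2γ)), odd powers → 0; here √(π/(2γ)) = 0.73345.
State is unnormalized: ∫|ψ|² dx = 0.50619, and ∫ψ*·x⁴·ψ dx = 0.010482, so ⟨x⁴⟩ = 0.010482 / 0.50619.
⟨x⁴⟩ = 0.020708.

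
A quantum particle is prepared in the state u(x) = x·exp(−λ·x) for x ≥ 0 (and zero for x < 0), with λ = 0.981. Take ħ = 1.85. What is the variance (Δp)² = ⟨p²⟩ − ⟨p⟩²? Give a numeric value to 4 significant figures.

3.294

Compute ⟨p⟩ and ⟨p²⟩ separately; (Δp)² = ⟨p²⟩ − ⟨p⟩².
Differentiate x·exp(−λ·x) with the product rule; every integrand then reduces to terms xʲ·e^(−2λx) on [0, ∞), with ∫₀^∞ xʲ·e^(−2λx) dx = j!/(2λ)^(j+1).
Normalization: ∫|u|² dx = 0.26481.
⟨p⟩ = 0.0000 and ⟨p²⟩ = 3.2937.
(Δp)² = 3.2937 − (0.0000)² = 3.2937.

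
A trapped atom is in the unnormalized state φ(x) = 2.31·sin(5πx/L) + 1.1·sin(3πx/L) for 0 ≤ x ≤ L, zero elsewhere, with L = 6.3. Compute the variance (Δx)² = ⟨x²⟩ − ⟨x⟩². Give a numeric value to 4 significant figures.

4.664

Compute ⟨x⟩ and ⟨x²⟩ separately, then (Δx)² = ⟨x²⟩ − ⟨x⟩².
On 0 ≤ x ≤ L (j ≠ l): ∫sin²(jπx/L) dx = L/2, ∫sin(jπx/L)·sin(lπx/L) dx = 0; diagonal moments ∫x·sin²(jπx/L) dx = L²/4, ∫x²·sin²(jπx/L) dx = L³·(1/6 − 1/(4j²π²)); cross terms ∫x·sin(jπx/L)·sin(lπx/L) dx = 0 for j + l even and −4jlL²/(π²(j² − l²)²) for j + l odd, ∫x²·sin(jπx/L)·sin(lπx/L) dx = (−1)^(j+l)·4jlL³/(π²(j² − l²)²); higher powers the same way via product-to-sum and parts.
Normalization: ∫|φ|² dx = 20.620.
⟨x⟩ = 3.1500 and ⟨x²⟩ = 14.587.
(Δx)² = 14.587 − (3.1500)² = 4.6641.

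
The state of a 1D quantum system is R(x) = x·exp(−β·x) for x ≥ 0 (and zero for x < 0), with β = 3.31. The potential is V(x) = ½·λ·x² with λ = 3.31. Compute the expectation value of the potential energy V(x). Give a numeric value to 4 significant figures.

0.4532

⟨V⟩ = ∫ V(x)·|R|² dx / ∫|R|² dx.
Every integrand reduces to terms xʲ·e^(−2βx) on [0, ∞); use ∫₀^∞ xʲ·e^(−2βx) dx = j!/(2β)^(j+1).
State is unnormalized: ∫|R|² dx = 0.0068938, and ∫R*·V(x)·R dx = 0.0031241, so ⟨V⟩ = 0.0031241 / 0.0068938.
⟨V⟩ = 0.45317.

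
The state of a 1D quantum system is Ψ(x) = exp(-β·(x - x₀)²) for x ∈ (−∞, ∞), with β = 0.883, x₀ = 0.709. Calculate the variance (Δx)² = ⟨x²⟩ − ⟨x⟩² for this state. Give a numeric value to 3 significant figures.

Compute ⟨x⟩ and ⟨x²⟩ separately, then (Δx)² = ⟨x²⟩ − ⟨x⟩².
Gaussian moments (u = x − x₀): ∫u^(2j)·e^(−2βu²) du = (2j−1)!!/(4β)^j · √(π/(2β)), odd powers integrate to 0; here √(π/(2β)) = 1.3338.
Normalization: ∫|Ψ|² dx = 1.3338.
⟨x⟩ = 0.70900 and ⟨x²⟩ = 0.78581.
(Δx)² = 0.78581 − (0.70900)² = 0.28313.

0.283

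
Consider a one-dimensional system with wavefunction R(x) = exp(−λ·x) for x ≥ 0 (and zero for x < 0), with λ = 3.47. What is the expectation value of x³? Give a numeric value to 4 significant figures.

0.01795

⟨x³⟩ = ∫ x³·|R|² dx / ∫|R|² dx (integrals over the domain).
Every integrand reduces to terms xʲ·e^(−2λx) on [0, ∞); use ∫₀^∞ xʲ·e^(−2λx) dx = j!/(2λ)^(j+1).
State is unnormalized: ∫|R|² dx = 0.14409, and ∫R*·x³·R dx = 0.0025865, so ⟨x³⟩ = 0.0025865 / 0.14409.
⟨x³⟩ = 0.017950.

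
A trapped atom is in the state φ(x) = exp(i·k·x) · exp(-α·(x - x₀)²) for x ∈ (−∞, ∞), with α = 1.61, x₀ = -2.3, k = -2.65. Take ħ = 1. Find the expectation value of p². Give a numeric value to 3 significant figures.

p² φ = −ħ² d²φ/dx²; ⟨p²⟩ = −ħ² ∫ φ*·φ'' dx / ∫|φ|² dx.
Gaussian moments (u = x − x₀): ∫u^(2j)·e^(−2αu²) du = (2j−1)!!/(4α)^j · √(π/(2α)), odd powers integrate to 0; here √(π/(2α)) = 0.98775. Derivatives: φ′ = (ik − 2αu)·φ, φ″ = ((ik − 2αu)² − 2α)·φ; the odd-in-u pieces drop out.
State is unnormalized: ∫|φ|² dx = 0.98775, and ∫φ*·(−ħ² φ'') dx = 8.5268, so ⟨p²⟩ = 8.5268 / 0.98775.
⟨p²⟩ = 8.6325.

8.63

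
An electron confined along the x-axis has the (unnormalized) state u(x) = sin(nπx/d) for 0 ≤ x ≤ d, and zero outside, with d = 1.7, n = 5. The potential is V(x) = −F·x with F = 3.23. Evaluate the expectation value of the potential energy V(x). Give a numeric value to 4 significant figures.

⟨V⟩ = ∫ V(x)·|u|² dx / ∫|u|² dx.
With sin²θ = (1 − cos2θ)/2 on 0 ≤ x ≤ d: ∫sin²(nπx/d) dx = d/2, ∫x·sin²(nπx/d) dx = d²/4, ∫x²·sin²(nπx/d) dx = d³·(1/6 − 1/(4n²π²)); higher powers xᵏ the same way, integrating xᵏ·cos(2nπx/d) by parts.
State is unnormalized: ∫|u|² dx = 0.85000, and ∫u*·V(x)·u dx = -2.3337, so ⟨V⟩ = -2.3337 / 0.85000.
⟨V⟩ = -2.7455.

-2.746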